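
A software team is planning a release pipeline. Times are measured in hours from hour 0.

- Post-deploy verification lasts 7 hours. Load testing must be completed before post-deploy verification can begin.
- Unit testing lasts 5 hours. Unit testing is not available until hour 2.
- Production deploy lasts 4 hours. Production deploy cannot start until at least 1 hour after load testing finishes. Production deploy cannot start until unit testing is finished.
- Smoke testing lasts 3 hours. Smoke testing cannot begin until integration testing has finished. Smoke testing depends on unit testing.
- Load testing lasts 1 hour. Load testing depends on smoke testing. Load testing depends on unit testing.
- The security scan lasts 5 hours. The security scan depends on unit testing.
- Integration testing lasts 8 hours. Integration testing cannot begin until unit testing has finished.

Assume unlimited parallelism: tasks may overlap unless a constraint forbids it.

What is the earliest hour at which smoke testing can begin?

After its own release at hour 2, unit testing can start at hour 2 and finishes at hour 7.
After unit testing (finishes hour 7), integration testing can start at hour 7 and finishes at hour 15.
Smoke testing waits on integration testing (finishes hour 15); unit testing (finishes hour 7). The latest of these is hour 15, which is the earliest smoke testing can start.

15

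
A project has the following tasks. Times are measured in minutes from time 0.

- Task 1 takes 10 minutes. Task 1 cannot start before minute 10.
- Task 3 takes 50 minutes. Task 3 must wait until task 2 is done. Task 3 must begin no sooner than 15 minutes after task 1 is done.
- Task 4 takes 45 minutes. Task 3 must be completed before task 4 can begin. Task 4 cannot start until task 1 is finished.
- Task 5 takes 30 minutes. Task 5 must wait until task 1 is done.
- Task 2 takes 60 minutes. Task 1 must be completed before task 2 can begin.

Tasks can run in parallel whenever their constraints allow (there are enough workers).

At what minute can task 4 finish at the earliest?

Task 1 waits on its own release at minute 10, so it starts at minute 10 and finishes at 10 + 10 = minute 20.
Task 2 cannot begin until task 1 (finishes minute 20). It runs from minute 20 to 20 + 60 = minute 80.
Task 3 needs all of task 2 (finishes minute 80); task 1 (finishes minute 20, plus 15-minute gap → minute 35). That puts its earliest start at minute 80; it finishes at 80 + 50 = minute 130.
For task 4: task 3 (finishes minute 130); task 1 (finishes minute 20). Taking the maximum gives a start of minute 130, and it finishes at 130 + 45 = minute 175.

175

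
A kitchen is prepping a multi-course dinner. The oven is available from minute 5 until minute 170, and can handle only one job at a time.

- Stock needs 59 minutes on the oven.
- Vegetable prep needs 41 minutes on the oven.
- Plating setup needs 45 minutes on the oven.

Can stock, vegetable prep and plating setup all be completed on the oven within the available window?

Yes

The oven window is 170 − 5 = 165 minutes.
Running back to back, the jobs need 59 + 41 + 45 = 145 minutes on the oven.
Since 145 ≤ 165, they fit within the window.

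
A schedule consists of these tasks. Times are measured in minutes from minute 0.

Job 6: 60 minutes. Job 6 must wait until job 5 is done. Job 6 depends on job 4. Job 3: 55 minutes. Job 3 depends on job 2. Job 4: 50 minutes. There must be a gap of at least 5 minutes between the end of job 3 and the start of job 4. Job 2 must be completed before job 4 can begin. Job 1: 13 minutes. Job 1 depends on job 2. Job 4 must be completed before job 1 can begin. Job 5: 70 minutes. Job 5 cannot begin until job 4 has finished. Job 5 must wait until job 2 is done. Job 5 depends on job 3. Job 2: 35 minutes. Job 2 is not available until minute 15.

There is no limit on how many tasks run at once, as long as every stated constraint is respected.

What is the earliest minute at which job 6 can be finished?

290

After its own release at minute 15, job 2 can start at minute 15 and finishes at minute 50.
Job 3 cannot begin until job 2 (finishes minute 50). It runs from minute 50 to 50 + 55 = minute 105.
Job 4 needs all of job 3 (finishes minute 105, plus 5-minute gap → minute 110); job 2 (finishes minute 50). That puts its earliest start at minute 110; it finishes at 110 + 50 = minute 160.
Job 5 has to wait for job 4 (finishes minute 160); job 2 (finishes minute 50); job 3 (finishes minute 105). The latest of these is minute 160, so job 5 runs minute 160 to 160 + 70 = minute 230.
Job 6 cannot start until job 5 (finishes minute 230); job 4 (finishes minute 160). The controlling bound is minute 230, so job 6 finishes at 230 + 60 = minute 290.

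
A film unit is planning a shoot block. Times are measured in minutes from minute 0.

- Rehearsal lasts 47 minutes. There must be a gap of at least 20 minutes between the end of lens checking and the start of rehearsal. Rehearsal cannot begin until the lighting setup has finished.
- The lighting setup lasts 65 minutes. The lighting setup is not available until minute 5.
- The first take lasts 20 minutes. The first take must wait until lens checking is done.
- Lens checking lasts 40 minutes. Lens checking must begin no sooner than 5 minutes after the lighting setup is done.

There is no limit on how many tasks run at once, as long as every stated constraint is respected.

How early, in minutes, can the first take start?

After its own release at minute 5, the lighting setup can start at minute 5 and finishes at minute 70.
Lens checking waits on the lighting setup (finishes minute 70, plus 5-minute gap → minute 75), so it starts at minute 75 and finishes at 75 + 40 = minute 115.
The first take waits on lens checking (finishes minute 115), so the earliest it can start is minute 115.

115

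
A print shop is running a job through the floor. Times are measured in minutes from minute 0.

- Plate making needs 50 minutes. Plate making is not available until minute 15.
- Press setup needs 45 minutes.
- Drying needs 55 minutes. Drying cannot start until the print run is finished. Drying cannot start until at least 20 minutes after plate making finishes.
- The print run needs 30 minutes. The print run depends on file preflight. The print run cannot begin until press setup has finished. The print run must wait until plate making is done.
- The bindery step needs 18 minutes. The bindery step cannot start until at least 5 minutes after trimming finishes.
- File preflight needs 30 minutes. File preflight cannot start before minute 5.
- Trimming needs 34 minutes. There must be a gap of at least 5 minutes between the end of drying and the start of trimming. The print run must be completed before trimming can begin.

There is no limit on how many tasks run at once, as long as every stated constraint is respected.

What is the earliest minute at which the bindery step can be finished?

212

Press setup can start immediately at minute 0; it finishes at minute 45.
Plate making cannot begin until its own release at minute 15. It runs from minute 15 to 15 + 50 = minute 65.
File preflight cannot begin until its own release at minute 5. It runs from minute 5 to 5 + 30 = minute 35.
The print run has to wait for file preflight (finishes minute 35); press setup (finishes minute 45); plate making (finishes minute 65). The latest of these is minute 65, so the print run runs minute 65 to 65 + 30 = minute 95.
For drying: the print run (finishes minute 95); plate making (finishes minute 65, plus 20-minute gap → minute 85). Taking the maximum gives a start of minute 95, and it finishes at 95 + 55 = minute 150.
Trimming cannot start until drying (finishes minute 150, plus 5-minute gap → minute 155); the print run (finishes minute 95). The controlling bound is minute 155, so trimming finishes at 155 + 34 = minute 189.
After trimming (finishes minute 189, plus 5-minute gap → minute 194), the bindery step can start at minute 194 and finishes at minute 212.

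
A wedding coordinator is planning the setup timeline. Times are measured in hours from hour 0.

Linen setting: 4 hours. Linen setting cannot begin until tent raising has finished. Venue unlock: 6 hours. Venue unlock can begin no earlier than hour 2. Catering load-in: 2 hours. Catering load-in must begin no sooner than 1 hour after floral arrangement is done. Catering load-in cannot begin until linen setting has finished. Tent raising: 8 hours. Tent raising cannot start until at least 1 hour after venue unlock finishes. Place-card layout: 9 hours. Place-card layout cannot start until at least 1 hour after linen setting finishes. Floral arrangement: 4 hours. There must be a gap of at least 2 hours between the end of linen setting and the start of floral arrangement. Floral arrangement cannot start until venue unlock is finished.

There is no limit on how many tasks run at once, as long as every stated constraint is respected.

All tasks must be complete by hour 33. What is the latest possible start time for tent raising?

Catering load-in must finish by hour 33; it takes 2 hours, so it must start by 33 − 2 = hour 31.
Floral arrangement feeds into catering load-in (must start by hour 31, minus 1-hour gap → hour 30); so floral arrangement must finish by hour 30 and therefore start by hour 26.
Place-card layout must finish by hour 33; it takes 9 hours, so it must start by 33 − 9 = hour 24.
For linen setting: floral arrangement (must start by hour 26, minus 2-hour gap → hour 24); catering load-in (must start by hour 31); place-card layout (must start by hour 24, minus 1-hour gap → hour 23). The most restrictive is hour 23; with a 4-hour duration, linen setting must start by hour 19.
Since linen setting (must start by hour 19) depends on it, tent raising must finish by hour 19. Backing off its 8-hour duration gives a latest start of hour 11.

11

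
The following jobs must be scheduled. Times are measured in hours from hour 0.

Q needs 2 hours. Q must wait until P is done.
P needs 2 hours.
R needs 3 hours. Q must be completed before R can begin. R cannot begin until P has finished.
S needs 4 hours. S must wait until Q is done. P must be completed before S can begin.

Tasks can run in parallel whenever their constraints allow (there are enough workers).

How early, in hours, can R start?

4

Nothing blocks P, so it runs from hour 0 to hour 2.
Q cannot begin until P (finishes hour 2). It runs from hour 2 to 2 + 2 = hour 4.
R waits on Q (finishes hour 4); P (finishes hour 2). The latest of these is hour 4, which is the earliest R can start.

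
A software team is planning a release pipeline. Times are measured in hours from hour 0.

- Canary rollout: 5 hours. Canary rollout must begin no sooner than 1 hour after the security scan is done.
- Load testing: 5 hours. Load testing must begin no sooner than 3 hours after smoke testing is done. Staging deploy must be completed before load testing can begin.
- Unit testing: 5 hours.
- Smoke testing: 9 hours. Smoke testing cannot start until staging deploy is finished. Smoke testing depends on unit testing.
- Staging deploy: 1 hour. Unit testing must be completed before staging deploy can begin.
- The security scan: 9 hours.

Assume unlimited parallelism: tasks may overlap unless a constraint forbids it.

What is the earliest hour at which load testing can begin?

18

Unit testing can start immediately at hour 0; it finishes at hour 5.
After unit testing (finishes hour 5), staging deploy can start at hour 5 and finishes at hour 6.
Smoke testing needs all of staging deploy (finishes hour 6); unit testing (finishes hour 5). That puts its earliest start at hour 6; it finishes at 6 + 9 = hour 15.
Load testing waits on smoke testing (finishes hour 15, plus 3-hour gap → hour 18); staging deploy (finishes hour 6). The latest of these is hour 18, which is the earliest load testing can start.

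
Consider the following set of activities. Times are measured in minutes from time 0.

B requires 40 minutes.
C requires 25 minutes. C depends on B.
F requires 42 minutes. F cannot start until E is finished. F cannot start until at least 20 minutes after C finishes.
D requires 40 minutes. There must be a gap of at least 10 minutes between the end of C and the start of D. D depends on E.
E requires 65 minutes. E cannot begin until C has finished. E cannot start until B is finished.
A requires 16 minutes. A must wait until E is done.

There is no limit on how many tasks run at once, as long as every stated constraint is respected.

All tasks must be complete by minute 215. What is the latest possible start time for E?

108

Nothing follows A; the deadline of minute 215 is its only limit. It must start by 215 − 16 = minute 199.
To finish by minute 215, D (duration 40) must start no later than minute 175.
Nothing follows F; the deadline of minute 215 is its only limit. It must start by 215 − 42 = minute 173.
E feeds A (must start by minute 199); D (must start by minute 175); F (must start by minute 173). Taking the minimum, E must finish by minute 173 and start by 173 − 65 = minute 108.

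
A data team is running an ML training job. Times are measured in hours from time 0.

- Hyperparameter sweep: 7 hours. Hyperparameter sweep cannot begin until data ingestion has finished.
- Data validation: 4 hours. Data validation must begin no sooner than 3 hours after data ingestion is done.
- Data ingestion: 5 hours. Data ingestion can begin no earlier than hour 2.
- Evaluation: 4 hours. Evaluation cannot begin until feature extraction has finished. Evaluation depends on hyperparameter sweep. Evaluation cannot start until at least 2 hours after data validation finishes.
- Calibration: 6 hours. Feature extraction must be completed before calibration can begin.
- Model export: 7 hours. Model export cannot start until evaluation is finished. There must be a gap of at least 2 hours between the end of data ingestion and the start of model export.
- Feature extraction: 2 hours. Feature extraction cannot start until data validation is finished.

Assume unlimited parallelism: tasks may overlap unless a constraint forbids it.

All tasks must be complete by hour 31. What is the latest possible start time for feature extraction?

18

To finish by hour 31, model export (duration 7) must start no later than hour 24.
Evaluation has to be done before model export (must start by hour 24). That means finishing by hour 24, i.e. starting by 24 − 4 = hour 20.
Calibration must finish by hour 31; it takes 6 hours, so it must start by 31 − 6 = hour 25.
Feature extraction has several dependents: evaluation (must start by hour 20); calibration (must start by hour 25). The earliest of those limits is hour 20, so feature extraction must start by 20 − 2 = hour 18.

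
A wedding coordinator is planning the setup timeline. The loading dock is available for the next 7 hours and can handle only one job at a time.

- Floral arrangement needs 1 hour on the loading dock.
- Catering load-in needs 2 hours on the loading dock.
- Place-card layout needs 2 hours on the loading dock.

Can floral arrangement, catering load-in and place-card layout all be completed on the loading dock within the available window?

Running back to back, the jobs need 1 + 2 + 2 = 5 hours on the loading dock.
Since 5 ≤ 7, they fit within the window.

Yes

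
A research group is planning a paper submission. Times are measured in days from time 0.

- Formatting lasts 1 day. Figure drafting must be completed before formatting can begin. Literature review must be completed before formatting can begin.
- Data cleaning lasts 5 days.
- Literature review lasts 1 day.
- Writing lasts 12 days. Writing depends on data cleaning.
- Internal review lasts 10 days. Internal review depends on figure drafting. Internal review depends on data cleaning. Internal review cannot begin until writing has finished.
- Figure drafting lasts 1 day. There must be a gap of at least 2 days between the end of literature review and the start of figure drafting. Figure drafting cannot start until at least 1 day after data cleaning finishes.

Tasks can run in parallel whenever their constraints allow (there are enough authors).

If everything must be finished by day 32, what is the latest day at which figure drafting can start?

To finish by day 32, internal review (duration 10) must start no later than day 22.
Nothing follows formatting; the deadline of day 32 is its only limit. It must start by 32 − 1 = day 31.
Figure drafting feeds internal review (must start by day 22); formatting (must start by day 31). Taking the minimum, figure drafting must finish by day 22 and start by 22 − 1 = day 21.

21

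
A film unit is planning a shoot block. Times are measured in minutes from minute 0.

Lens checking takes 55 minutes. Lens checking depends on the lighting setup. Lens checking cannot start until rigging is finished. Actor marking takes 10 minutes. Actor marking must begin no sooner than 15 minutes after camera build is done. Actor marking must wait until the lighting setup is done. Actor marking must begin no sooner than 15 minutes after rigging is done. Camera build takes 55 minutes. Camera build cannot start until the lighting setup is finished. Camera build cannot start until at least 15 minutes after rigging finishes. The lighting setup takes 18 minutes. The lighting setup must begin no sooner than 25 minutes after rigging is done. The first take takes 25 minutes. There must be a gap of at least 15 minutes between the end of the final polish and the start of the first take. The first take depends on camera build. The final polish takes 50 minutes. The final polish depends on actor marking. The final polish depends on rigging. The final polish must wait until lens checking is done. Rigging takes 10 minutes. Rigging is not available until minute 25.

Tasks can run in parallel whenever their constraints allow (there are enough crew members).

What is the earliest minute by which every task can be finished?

Rigging cannot begin until its own release at minute 25. It runs from minute 25 to 25 + 10 = minute 35.
After rigging (finishes minute 35, plus 25-minute gap → minute 60), the lighting setup can start at minute 60 and finishes at minute 78.
Lens checking needs all of the lighting setup (finishes minute 78); rigging (finishes minute 35). That puts its earliest start at minute 78; it finishes at 78 + 55 = minute 133.
Camera build has to wait for the lighting setup (finishes minute 78); rigging (finishes minute 35, plus 15-minute gap → minute 50). The latest of these is minute 78, so camera build runs minute 78 to 78 + 55 = minute 133.
Actor marking needs all of camera build (finishes minute 133, plus 15-minute gap → minute 148); the lighting setup (finishes minute 78); rigging (finishes minute 35, plus 15-minute gap → minute 50). That puts its earliest start at minute 148; it finishes at 148 + 10 = minute 158.
The final polish cannot start until actor marking (finishes minute 158); rigging (finishes minute 35); lens checking (finishes minute 133). The controlling bound is minute 158, so the final polish finishes at 158 + 50 = minute 208.
The first take cannot start until the final polish (finishes minute 208, plus 15-minute gap → minute 223); camera build (finishes minute 133). The controlling bound is minute 223, so the first take finishes at 223 + 25 = minute 248.
All tasks are finished once the last one completes. Finish times: Rigging at 35, The lighting setup at 78, Camera build at 133, Lens checking at 133, Actor marking at 158, The final polish at 208, The first take at 248. The latest is minute 248.

248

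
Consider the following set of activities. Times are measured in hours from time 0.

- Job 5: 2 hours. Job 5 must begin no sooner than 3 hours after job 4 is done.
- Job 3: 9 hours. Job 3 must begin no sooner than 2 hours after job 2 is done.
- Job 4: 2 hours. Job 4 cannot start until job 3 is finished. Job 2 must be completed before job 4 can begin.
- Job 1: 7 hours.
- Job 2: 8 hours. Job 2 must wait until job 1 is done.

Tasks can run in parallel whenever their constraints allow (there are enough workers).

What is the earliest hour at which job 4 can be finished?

28

Nothing blocks job 1, so it runs from hour 0 to hour 7.
Job 2 cannot begin until job 1 (finishes hour 7). It runs from hour 7 to 7 + 8 = hour 15.
Job 3 waits on job 2 (finishes hour 15, plus 2-hour gap → hour 17), so it starts at hour 17 and finishes at 17 + 9 = hour 26.
Job 4 cannot start until job 3 (finishes hour 26); job 2 (finishes hour 15). The controlling bound is hour 26, so job 4 finishes at 26 + 2 = hour 28.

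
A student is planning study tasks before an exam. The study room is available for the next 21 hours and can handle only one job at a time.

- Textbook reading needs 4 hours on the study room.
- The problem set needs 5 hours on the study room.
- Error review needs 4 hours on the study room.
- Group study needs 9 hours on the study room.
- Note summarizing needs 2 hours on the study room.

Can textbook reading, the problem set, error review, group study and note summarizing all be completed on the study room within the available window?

No

Running back to back, the jobs need 4 + 5 + 4 + 9 + 2 = 24 hours on the study room.
Since 24 > 21, they cannot all fit.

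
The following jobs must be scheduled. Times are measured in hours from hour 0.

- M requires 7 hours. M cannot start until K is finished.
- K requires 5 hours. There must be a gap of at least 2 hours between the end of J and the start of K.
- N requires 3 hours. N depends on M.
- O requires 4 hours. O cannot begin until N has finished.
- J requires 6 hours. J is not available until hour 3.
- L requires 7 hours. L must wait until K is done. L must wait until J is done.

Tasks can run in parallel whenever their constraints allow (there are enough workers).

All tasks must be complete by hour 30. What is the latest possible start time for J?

Nothing follows L; the deadline of hour 30 is its only limit. It must start by 30 − 7 = hour 23.
O must finish by hour 30; it takes 4 hours, so it must start by 30 − 4 = hour 26.
N feeds into O (must start by hour 26); so N must finish by hour 26 and therefore start by hour 23.
M has to be done before N (must start by hour 23). That means finishing by hour 23, i.e. starting by 23 − 7 = hour 16.
K must finish in time for L (must start by hour 23); M (must start by hour 16). The tightest is hour 16, so K must start by 16 − 5 = hour 11.
J feeds K (must start by hour 11, minus 2-hour gap → hour 9); L (must start by hour 23). Taking the minimum, J must finish by hour 9 and start by 9 − 6 = hour 3.

3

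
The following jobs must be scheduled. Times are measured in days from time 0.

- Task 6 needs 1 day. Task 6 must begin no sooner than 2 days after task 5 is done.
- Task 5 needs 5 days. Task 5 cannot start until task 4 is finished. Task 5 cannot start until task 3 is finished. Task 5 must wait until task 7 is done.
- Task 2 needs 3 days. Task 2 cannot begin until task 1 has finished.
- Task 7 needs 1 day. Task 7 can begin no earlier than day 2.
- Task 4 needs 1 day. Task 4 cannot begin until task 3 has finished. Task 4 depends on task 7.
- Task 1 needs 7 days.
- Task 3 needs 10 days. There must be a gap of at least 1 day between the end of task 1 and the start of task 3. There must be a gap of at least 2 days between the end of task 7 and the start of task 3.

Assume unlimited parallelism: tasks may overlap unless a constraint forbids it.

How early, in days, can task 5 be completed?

Task 7 cannot begin until its own release at day 2. It runs from day 2 to 2 + 1 = day 3.
Nothing blocks task 1, so it runs from day 0 to day 7.
Task 3 has to wait for task 1 (finishes day 7, plus 1-day gap → day 8); task 7 (finishes day 3, plus 2-day gap → day 5). The latest of these is day 8, so task 3 runs day 8 to 8 + 10 = day 18.
For task 4: task 3 (finishes day 18); task 7 (finishes day 3). Taking the maximum gives a start of day 18, and it finishes at 18 + 1 = day 19.
Task 5 has to wait for task 4 (finishes day 19); task 3 (finishes day 18); task 7 (finishes day 3). The latest of these is day 19, so task 5 runs day 19 to 19 + 5 = day 24.

24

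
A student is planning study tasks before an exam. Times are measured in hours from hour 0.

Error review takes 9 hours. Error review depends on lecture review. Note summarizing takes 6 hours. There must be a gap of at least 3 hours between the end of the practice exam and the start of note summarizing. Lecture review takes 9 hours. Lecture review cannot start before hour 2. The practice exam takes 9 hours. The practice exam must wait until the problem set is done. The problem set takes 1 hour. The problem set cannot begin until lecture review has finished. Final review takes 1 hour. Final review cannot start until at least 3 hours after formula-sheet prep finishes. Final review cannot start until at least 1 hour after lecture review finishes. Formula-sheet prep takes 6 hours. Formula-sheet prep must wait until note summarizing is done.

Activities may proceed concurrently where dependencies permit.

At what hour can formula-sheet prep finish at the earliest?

After its own release at hour 2, lecture review can start at hour 2 and finishes at hour 11.
The problem set waits on lecture review (finishes hour 11), so it starts at hour 11 and finishes at 11 + 1 = hour 12.
The practice exam waits on the problem set (finishes hour 12), so it starts at hour 12 and finishes at 12 + 9 = hour 21.
After the practice exam (finishes hour 21, plus 3-hour gap → hour 24), note summarizing can start at hour 24 and finishes at hour 30.
After note summarizing (finishes hour 30), formula-sheet prep can start at hour 30 and finishes at hour 36.

36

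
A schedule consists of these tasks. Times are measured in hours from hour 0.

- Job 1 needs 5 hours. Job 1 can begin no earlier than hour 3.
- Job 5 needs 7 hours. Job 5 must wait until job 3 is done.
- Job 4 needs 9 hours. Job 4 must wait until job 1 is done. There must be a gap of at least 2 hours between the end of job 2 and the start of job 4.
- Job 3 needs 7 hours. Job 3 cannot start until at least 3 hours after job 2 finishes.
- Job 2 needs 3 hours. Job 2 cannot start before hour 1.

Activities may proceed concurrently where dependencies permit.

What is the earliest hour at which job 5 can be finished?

21

Job 2 waits on its own release at hour 1, so it starts at hour 1 and finishes at 1 + 3 = hour 4.
After job 2 (finishes hour 4, plus 3-hour gap → hour 7), job 3 can start at hour 7 and finishes at hour 14.
After job 3 (finishes hour 14), job 5 can start at hour 14 and finishes at hour 21.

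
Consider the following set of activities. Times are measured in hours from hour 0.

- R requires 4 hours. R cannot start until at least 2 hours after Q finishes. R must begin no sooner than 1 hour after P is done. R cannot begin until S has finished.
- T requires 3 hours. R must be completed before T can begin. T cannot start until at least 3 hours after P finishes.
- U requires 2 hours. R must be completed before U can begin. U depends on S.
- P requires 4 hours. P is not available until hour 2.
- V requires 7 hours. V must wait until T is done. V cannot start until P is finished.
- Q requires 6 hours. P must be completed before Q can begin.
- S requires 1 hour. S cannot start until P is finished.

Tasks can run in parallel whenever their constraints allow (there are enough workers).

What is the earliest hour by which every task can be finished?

28

After its own release at hour 2, P can start at hour 2 and finishes at hour 6.
After P (finishes hour 6), S can start at hour 6 and finishes at hour 7.
Q waits on P (finishes hour 6), so it starts at hour 6 and finishes at 6 + 6 = hour 12.
R cannot start until Q (finishes hour 12, plus 2-hour gap → hour 14); P (finishes hour 6, plus 1-hour gap → hour 7); S (finishes hour 7). The controlling bound is hour 14, so R finishes at 14 + 4 = hour 18.
For U: R (finishes hour 18); S (finishes hour 7). Taking the maximum gives a start of hour 18, and it finishes at 18 + 2 = hour 20.
T has to wait for R (finishes hour 18); P (finishes hour 6, plus 3-hour gap → hour 9). The latest of these is hour 18, so T runs hour 18 to 18 + 3 = hour 21.
V has to wait for T (finishes hour 21); P (finishes hour 6). The latest of these is hour 21, so V runs hour 21 to 21 + 7 = hour 28.
All tasks are finished once the last one completes. Finish times: P at 6, Q at 12, R at 18, S at 7, T at 21, U at 20, V at 28. The latest is hour 28.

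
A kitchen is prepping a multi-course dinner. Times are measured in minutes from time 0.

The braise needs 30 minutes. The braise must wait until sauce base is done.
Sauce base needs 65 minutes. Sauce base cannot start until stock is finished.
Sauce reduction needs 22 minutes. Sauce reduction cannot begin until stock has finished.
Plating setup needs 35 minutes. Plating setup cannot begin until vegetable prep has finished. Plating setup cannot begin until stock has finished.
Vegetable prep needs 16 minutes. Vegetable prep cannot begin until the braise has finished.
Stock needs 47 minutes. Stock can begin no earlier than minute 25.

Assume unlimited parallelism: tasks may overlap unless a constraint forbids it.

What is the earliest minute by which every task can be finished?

Stock cannot begin until its own release at minute 25. It runs from minute 25 to 25 + 47 = minute 72.
Sauce reduction cannot begin until stock (finishes minute 72). It runs from minute 72 to 72 + 22 = minute 94.
Sauce base cannot begin until stock (finishes minute 72). It runs from minute 72 to 72 + 65 = minute 137.
The braise waits on sauce base (finishes minute 137), so it starts at minute 137 and finishes at 137 + 30 = minute 167.
Vegetable prep waits on the braise (finishes minute 167), so it starts at minute 167 and finishes at 167 + 16 = minute 183.
For plating setup: vegetable prep (finishes minute 183); stock (finishes minute 72). Taking the maximum gives a start of minute 183, and it finishes at 183 + 35 = minute 218.
All tasks are finished once the last one completes. Finish times: Stock at 72, Sauce base at 137, The braise at 167, Vegetable prep at 183, Sauce reduction at 94, Plating setup at 218. The latest is minute 218.

218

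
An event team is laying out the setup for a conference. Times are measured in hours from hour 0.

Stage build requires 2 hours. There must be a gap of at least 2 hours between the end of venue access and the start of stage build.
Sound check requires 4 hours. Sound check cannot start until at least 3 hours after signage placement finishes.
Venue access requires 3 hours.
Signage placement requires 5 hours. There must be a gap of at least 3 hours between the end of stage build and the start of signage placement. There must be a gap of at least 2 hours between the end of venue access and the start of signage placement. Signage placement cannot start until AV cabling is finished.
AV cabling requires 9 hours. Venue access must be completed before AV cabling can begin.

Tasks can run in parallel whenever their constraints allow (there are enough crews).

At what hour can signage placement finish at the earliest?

17

Venue access has no prerequisites, so it starts at hour 0 and finishes at hour 3.
AV cabling cannot begin until venue access (finishes hour 3). It runs from hour 3 to 3 + 9 = hour 12.
Stage build cannot begin until venue access (finishes hour 3, plus 2-hour gap → hour 5). It runs from hour 5 to 5 + 2 = hour 7.
Signage placement cannot start until stage build (finishes hour 7, plus 3-hour gap → hour 10); venue access (finishes hour 3, plus 2-hour gap → hour 5); AV cabling (finishes hour 12). The controlling bound is hour 12, so signage placement finishes at 12 + 5 = hour 17.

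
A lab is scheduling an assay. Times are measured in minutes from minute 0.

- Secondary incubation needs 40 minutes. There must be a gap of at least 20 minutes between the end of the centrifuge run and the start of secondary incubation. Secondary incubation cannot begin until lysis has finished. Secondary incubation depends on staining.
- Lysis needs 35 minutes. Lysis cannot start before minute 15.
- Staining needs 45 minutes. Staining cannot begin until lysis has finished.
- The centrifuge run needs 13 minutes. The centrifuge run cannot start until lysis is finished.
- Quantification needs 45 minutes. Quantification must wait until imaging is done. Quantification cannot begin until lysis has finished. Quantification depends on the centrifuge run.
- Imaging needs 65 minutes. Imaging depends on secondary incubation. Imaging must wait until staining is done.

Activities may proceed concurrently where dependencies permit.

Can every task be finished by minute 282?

After its own release at minute 15, lysis can start at minute 15 and finishes at minute 50.
After lysis (finishes minute 50), staining can start at minute 50 and finishes at minute 95.
The centrifuge run cannot begin until lysis (finishes minute 50). It runs from minute 50 to 50 + 13 = minute 63.
Secondary incubation cannot start until the centrifuge run (finishes minute 63, plus 20-minute gap → minute 83); lysis (finishes minute 50); staining (finishes minute 95). The controlling bound is minute 95, so secondary incubation finishes at 95 + 40 = minute 135.
Imaging cannot start until secondary incubation (finishes minute 135); staining (finishes minute 95). The controlling bound is minute 135, so imaging finishes at 135 + 65 = minute 200.
Quantification needs all of imaging (finishes minute 200); lysis (finishes minute 50); the centrifuge run (finishes minute 63). That puts its earliest start at minute 200; it finishes at 200 + 45 = minute 245.
Every task is finished by minute 245, which is no later than the deadline of 282, so the schedule is feasible.

Yes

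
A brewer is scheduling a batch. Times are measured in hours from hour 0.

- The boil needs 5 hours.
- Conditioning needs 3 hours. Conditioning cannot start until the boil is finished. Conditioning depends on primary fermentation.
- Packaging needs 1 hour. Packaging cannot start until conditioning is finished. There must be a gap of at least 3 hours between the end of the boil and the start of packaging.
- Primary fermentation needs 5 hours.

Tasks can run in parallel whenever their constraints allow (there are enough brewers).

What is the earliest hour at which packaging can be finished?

9

Nothing blocks primary fermentation, so it runs from hour 0 to hour 5.
The boil has no prerequisites, so it starts at hour 0 and finishes at hour 5.
Conditioning has to wait for the boil (finishes hour 5); primary fermentation (finishes hour 5). The latest of these is hour 5, so conditioning runs hour 5 to 5 + 3 = hour 8.
Packaging needs all of conditioning (finishes hour 8); the boil (finishes hour 5, plus 3-hour gap → hour 8). That puts its earliest start at hour 8; it finishes at 8 + 1 = hour 9.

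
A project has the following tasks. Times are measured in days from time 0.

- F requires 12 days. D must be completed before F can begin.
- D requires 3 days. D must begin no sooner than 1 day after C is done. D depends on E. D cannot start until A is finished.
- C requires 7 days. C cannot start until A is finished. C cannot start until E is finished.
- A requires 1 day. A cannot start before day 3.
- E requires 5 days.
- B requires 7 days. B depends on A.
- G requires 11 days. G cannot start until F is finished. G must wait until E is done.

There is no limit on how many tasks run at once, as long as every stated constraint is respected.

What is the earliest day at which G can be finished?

39

Nothing blocks E, so it runs from day 0 to day 5.
After its own release at day 3, A can start at day 3 and finishes at day 4.
C needs all of A (finishes day 4); E (finishes day 5). That puts its earliest start at day 5; it finishes at 5 + 7 = day 12.
D cannot start until C (finishes day 12, plus 1-day gap → day 13); E (finishes day 5); A (finishes day 4). The controlling bound is day 13, so D finishes at 13 + 3 = day 16.
F cannot begin until D (finishes day 16). It runs from day 16 to 16 + 12 = day 28.
G has to wait for F (finishes day 28); E (finishes day 5). The latest of these is day 28, so G runs day 28 to 28 + 11 = day 39.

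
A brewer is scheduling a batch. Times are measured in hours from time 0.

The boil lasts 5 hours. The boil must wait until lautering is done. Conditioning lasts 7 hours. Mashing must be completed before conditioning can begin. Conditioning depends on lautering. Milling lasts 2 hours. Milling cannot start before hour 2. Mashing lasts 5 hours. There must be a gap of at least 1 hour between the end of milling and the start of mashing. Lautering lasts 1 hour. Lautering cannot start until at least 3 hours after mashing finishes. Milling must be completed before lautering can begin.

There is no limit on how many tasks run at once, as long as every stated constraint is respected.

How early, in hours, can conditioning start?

Milling waits on its own release at hour 2, so it starts at hour 2 and finishes at 2 + 2 = hour 4.
Mashing waits on milling (finishes hour 4, plus 1-hour gap → hour 5), so it starts at hour 5 and finishes at 5 + 5 = hour 10.
Lautering cannot start until mashing (finishes hour 10, plus 3-hour gap → hour 13); milling (finishes hour 4). The controlling bound is hour 13, so lautering finishes at 13 + 1 = hour 14.
Conditioning waits on mashing (finishes hour 10); lautering (finishes hour 14). The latest of these is hour 14, which is the earliest conditioning can start.

14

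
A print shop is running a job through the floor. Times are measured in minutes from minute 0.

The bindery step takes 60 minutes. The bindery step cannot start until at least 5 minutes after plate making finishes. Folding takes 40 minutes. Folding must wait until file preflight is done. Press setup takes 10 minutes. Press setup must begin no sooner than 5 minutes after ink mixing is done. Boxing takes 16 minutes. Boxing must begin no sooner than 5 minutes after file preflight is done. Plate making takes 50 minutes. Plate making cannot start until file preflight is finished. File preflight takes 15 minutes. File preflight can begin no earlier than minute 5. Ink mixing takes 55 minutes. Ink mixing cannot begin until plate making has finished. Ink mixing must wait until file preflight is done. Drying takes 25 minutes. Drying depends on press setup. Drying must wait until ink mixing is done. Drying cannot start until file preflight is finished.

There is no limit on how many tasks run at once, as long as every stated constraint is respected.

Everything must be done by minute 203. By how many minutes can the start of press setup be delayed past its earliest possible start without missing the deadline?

File preflight cannot begin until its own release at minute 5. It runs from minute 5 to 5 + 15 = minute 20.
After file preflight (finishes minute 20), plate making can start at minute 20 and finishes at minute 70.
Ink mixing has to wait for plate making (finishes minute 70); file preflight (finishes minute 20). The latest of these is minute 70, so ink mixing runs minute 70 to 70 + 55 = minute 125.
After ink mixing (finishes minute 125, plus 5-minute gap → minute 130), press setup can start at minute 130 and finishes at minute 140.

Working backward from the deadline:
Drying has no dependents, so it just needs to finish by minute 203. Starting by 203 − 25 = minute 178 achieves that.
Press setup has to be done before drying (must start by minute 178). That means finishing by minute 178, i.e. starting by 178 − 10 = minute 168.
So press setup can start as early as minute 130 and as late as minute 168, giving 168 − 130 = 38 minutes of slack.

38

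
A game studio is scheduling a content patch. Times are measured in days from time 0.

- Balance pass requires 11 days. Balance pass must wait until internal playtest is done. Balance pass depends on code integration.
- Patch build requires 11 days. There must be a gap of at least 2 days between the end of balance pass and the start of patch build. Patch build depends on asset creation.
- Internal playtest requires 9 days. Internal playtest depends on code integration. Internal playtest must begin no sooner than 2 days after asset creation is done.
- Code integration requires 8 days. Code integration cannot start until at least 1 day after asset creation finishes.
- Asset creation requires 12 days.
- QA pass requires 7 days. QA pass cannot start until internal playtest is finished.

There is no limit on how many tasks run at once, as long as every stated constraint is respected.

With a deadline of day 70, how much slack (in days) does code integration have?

Nothing blocks asset creation, so it runs from day 0 to day 12.
After asset creation (finishes day 12, plus 1-day gap → day 13), code integration can start at day 13 and finishes at day 21.

Working backward from the deadline:
Patch build has no dependents, so it just needs to finish by day 70. Starting by 70 − 11 = day 59 achieves that.
Since patch build (must start by day 59, minus 2-day gap → day 57) depends on it, balance pass must finish by day 57. Backing off its 11-day duration gives a latest start of day 46.
QA pass must finish by day 70; it takes 7 days, so it must start by 70 − 7 = day 63.
For internal playtest: balance pass (must start by day 46); QA pass (must start by day 63). The most restrictive is day 46; with a 9-day duration, internal playtest must start by day 37.
For code integration: internal playtest (must start by day 37); balance pass (must start by day 46). The most restrictive is day 37; with an 8-day duration, code integration must start by day 29.
So code integration can start as early as day 13 and as late as day 29, giving 29 − 13 = 16 days of slack.

16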